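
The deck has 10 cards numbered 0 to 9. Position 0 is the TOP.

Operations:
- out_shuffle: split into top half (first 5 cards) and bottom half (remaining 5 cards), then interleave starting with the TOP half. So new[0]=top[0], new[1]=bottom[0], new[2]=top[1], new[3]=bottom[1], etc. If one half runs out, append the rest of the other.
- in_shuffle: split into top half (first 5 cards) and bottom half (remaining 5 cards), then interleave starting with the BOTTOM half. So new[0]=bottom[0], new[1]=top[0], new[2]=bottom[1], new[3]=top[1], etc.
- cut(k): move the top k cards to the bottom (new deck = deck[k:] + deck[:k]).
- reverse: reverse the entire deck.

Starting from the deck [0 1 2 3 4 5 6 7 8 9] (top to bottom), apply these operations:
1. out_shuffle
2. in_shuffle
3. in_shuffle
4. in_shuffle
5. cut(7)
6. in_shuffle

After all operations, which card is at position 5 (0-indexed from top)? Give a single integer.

After op 1 (out_shuffle): [0 5 1 6 2 7 3 8 4 9]
After op 2 (in_shuffle): [7 0 3 5 8 1 4 6 9 2]
After op 3 (in_shuffle): [1 7 4 0 6 3 9 5 2 8]
After op 4 (in_shuffle): [3 1 9 7 5 4 2 0 8 6]
After op 5 (cut(7)): [0 8 6 3 1 9 7 5 4 2]
After op 6 (in_shuffle): [9 0 7 8 5 6 4 3 2 1]
Position 5: card 6.

Answer: 6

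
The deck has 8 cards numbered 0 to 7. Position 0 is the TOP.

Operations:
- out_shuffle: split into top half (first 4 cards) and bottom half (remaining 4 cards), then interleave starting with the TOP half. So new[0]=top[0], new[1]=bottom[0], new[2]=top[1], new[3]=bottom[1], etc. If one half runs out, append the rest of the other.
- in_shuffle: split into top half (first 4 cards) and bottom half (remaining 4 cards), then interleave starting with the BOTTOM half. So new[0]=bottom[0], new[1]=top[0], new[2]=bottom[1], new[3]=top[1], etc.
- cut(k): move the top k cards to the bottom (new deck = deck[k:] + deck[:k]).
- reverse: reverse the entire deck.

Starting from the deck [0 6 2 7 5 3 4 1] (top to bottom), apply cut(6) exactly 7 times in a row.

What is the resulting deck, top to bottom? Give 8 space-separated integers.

After op 1 (cut(6)): [4 1 0 6 2 7 5 3]
After op 2 (cut(6)): [5 3 4 1 0 6 2 7]
After op 3 (cut(6)): [2 7 5 3 4 1 0 6]
After op 4 (cut(6)): [0 6 2 7 5 3 4 1]
After op 5 (cut(6)): [4 1 0 6 2 7 5 3]
After op 6 (cut(6)): [5 3 4 1 0 6 2 7]
After op 7 (cut(6)): [2 7 5 3 4 1 0 6]

Answer: 2 7 5 3 4 1 0 6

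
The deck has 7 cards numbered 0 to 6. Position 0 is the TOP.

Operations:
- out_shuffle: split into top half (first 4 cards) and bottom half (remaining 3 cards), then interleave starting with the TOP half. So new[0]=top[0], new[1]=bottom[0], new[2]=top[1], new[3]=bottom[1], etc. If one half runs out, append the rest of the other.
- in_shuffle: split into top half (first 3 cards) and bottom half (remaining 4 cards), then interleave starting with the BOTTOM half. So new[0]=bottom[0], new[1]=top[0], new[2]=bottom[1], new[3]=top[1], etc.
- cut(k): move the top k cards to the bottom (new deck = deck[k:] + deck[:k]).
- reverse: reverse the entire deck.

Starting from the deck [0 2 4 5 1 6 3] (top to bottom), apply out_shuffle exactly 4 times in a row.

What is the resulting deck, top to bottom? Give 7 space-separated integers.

Answer: 0 1 2 6 4 3 5

Derivation:
After op 1 (out_shuffle): [0 1 2 6 4 3 5]
After op 2 (out_shuffle): [0 4 1 3 2 5 6]
After op 3 (out_shuffle): [0 2 4 5 1 6 3]
After op 4 (out_shuffle): [0 1 2 6 4 3 5]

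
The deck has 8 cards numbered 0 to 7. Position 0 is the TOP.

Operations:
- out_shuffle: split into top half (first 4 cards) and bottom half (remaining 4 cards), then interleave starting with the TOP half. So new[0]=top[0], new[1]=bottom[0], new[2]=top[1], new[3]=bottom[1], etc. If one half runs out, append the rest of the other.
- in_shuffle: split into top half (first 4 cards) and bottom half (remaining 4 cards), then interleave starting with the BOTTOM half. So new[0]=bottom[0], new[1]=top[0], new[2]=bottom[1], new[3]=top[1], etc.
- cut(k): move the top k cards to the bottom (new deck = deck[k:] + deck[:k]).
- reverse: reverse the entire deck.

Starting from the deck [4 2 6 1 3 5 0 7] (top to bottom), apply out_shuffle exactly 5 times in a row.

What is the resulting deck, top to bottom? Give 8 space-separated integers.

After op 1 (out_shuffle): [4 3 2 5 6 0 1 7]
After op 2 (out_shuffle): [4 6 3 0 2 1 5 7]
After op 3 (out_shuffle): [4 2 6 1 3 5 0 7]
After op 4 (out_shuffle): [4 3 2 5 6 0 1 7]
After op 5 (out_shuffle): [4 6 3 0 2 1 5 7]

Answer: 4 6 3 0 2 1 5 7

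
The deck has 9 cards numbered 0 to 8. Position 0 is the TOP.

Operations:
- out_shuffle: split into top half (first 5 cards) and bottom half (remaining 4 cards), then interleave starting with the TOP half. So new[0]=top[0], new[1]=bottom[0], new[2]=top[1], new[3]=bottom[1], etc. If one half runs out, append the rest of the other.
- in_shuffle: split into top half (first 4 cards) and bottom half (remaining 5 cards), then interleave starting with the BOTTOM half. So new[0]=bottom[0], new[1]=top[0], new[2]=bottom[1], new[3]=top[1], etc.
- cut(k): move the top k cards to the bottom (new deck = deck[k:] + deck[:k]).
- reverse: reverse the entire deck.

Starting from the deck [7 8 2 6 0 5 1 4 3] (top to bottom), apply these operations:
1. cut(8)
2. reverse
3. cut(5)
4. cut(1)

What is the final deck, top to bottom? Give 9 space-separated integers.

After op 1 (cut(8)): [3 7 8 2 6 0 5 1 4]
After op 2 (reverse): [4 1 5 0 6 2 8 7 3]
After op 3 (cut(5)): [2 8 7 3 4 1 5 0 6]
After op 4 (cut(1)): [8 7 3 4 1 5 0 6 2]

Answer: 8 7 3 4 1 5 0 6 2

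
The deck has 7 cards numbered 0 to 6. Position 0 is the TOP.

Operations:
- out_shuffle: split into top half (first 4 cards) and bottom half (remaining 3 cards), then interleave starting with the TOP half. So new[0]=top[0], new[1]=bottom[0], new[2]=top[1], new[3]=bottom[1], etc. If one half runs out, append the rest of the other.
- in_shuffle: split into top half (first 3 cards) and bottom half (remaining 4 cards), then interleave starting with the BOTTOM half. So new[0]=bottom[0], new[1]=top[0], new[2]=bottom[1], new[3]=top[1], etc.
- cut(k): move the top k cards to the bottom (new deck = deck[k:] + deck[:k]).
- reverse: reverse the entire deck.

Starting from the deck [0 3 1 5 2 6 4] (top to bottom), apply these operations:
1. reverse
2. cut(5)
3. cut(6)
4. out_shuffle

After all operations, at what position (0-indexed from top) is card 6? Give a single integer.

After op 1 (reverse): [4 6 2 5 1 3 0]
After op 2 (cut(5)): [3 0 4 6 2 5 1]
After op 3 (cut(6)): [1 3 0 4 6 2 5]
After op 4 (out_shuffle): [1 6 3 2 0 5 4]
Card 6 is at position 1.

Answer: 1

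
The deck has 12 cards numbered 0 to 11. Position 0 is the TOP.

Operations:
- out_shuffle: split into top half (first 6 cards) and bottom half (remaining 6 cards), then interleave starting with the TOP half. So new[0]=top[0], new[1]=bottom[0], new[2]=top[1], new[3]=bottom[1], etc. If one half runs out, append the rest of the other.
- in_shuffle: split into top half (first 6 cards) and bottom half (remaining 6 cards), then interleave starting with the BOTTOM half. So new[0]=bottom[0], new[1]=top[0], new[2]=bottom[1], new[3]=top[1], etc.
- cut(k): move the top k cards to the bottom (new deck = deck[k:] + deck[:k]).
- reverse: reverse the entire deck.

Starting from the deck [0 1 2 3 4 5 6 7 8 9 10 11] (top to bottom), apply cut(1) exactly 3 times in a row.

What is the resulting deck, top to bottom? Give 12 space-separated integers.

After op 1 (cut(1)): [1 2 3 4 5 6 7 8 9 10 11 0]
After op 2 (cut(1)): [2 3 4 5 6 7 8 9 10 11 0 1]
After op 3 (cut(1)): [3 4 5 6 7 8 9 10 11 0 1 2]

Answer: 3 4 5 6 7 8 9 10 11 0 1 2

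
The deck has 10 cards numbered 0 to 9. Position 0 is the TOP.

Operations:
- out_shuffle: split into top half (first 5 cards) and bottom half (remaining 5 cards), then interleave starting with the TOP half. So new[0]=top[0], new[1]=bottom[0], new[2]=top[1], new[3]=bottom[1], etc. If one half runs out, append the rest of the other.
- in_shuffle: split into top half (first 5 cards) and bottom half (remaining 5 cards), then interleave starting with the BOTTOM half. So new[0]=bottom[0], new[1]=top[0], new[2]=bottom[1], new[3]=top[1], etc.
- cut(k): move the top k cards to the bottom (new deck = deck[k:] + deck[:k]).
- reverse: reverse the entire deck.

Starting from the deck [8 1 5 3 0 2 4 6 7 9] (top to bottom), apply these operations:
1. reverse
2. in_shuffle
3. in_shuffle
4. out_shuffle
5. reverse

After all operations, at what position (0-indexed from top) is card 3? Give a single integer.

After op 1 (reverse): [9 7 6 4 2 0 3 5 1 8]
After op 2 (in_shuffle): [0 9 3 7 5 6 1 4 8 2]
After op 3 (in_shuffle): [6 0 1 9 4 3 8 7 2 5]
After op 4 (out_shuffle): [6 3 0 8 1 7 9 2 4 5]
After op 5 (reverse): [5 4 2 9 7 1 8 0 3 6]
Card 3 is at position 8.

Answer: 8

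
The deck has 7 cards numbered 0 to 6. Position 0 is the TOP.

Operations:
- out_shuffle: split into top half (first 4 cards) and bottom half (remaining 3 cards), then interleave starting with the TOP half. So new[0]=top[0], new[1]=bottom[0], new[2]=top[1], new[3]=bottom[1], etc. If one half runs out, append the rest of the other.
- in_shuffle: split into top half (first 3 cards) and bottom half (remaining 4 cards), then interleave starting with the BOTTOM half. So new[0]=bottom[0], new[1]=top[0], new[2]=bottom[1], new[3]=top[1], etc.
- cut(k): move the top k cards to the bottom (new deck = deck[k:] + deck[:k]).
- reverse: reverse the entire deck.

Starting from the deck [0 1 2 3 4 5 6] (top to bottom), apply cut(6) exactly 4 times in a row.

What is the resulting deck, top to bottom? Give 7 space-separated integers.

After op 1 (cut(6)): [6 0 1 2 3 4 5]
After op 2 (cut(6)): [5 6 0 1 2 3 4]
After op 3 (cut(6)): [4 5 6 0 1 2 3]
After op 4 (cut(6)): [3 4 5 6 0 1 2]

Answer: 3 4 5 6 0 1 2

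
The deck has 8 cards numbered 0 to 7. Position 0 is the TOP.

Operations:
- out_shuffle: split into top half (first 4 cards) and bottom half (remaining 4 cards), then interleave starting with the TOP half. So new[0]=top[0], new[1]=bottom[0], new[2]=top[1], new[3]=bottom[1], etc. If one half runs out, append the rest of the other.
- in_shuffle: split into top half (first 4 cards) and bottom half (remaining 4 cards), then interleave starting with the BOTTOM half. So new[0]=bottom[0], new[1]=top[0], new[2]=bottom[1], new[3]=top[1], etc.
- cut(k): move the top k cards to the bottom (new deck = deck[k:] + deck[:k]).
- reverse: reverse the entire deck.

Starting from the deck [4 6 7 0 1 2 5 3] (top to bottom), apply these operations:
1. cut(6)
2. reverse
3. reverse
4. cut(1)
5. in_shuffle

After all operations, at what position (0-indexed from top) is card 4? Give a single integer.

Answer: 3

Derivation:
After op 1 (cut(6)): [5 3 4 6 7 0 1 2]
After op 2 (reverse): [2 1 0 7 6 4 3 5]
After op 3 (reverse): [5 3 4 6 7 0 1 2]
After op 4 (cut(1)): [3 4 6 7 0 1 2 5]
After op 5 (in_shuffle): [0 3 1 4 2 6 5 7]
Card 4 is at position 3.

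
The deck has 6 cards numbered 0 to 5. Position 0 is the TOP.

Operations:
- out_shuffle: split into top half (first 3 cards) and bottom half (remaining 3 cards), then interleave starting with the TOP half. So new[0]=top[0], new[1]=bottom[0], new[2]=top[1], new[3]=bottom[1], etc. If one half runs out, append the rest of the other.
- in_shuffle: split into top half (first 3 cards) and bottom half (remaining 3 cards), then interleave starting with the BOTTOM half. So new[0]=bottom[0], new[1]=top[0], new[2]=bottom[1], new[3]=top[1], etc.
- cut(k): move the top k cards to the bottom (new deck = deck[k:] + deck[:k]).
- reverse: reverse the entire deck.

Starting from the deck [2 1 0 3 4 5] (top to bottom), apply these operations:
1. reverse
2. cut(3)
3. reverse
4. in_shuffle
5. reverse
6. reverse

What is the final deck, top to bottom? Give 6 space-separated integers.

Answer: 2 3 1 4 0 5

Derivation:
After op 1 (reverse): [5 4 3 0 1 2]
After op 2 (cut(3)): [0 1 2 5 4 3]
After op 3 (reverse): [3 4 5 2 1 0]
After op 4 (in_shuffle): [2 3 1 4 0 5]
After op 5 (reverse): [5 0 4 1 3 2]
After op 6 (reverse): [2 3 1 4 0 5]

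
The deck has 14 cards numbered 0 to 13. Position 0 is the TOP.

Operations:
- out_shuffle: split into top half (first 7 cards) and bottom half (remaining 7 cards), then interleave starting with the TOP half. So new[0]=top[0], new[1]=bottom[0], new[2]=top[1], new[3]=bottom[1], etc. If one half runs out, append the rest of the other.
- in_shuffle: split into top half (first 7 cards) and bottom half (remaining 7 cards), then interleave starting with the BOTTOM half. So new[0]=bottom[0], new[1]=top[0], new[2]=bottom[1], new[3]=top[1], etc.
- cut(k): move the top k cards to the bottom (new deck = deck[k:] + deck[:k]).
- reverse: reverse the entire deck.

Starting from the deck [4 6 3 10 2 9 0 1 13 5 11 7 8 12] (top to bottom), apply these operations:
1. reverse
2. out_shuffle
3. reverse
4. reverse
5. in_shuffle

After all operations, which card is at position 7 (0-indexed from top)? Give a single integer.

Answer: 9

Derivation:
After op 1 (reverse): [12 8 7 11 5 13 1 0 9 2 10 3 6 4]
After op 2 (out_shuffle): [12 0 8 9 7 2 11 10 5 3 13 6 1 4]
After op 3 (reverse): [4 1 6 13 3 5 10 11 2 7 9 8 0 12]
After op 4 (reverse): [12 0 8 9 7 2 11 10 5 3 13 6 1 4]
After op 5 (in_shuffle): [10 12 5 0 3 8 13 9 6 7 1 2 4 11]
Position 7: card 9.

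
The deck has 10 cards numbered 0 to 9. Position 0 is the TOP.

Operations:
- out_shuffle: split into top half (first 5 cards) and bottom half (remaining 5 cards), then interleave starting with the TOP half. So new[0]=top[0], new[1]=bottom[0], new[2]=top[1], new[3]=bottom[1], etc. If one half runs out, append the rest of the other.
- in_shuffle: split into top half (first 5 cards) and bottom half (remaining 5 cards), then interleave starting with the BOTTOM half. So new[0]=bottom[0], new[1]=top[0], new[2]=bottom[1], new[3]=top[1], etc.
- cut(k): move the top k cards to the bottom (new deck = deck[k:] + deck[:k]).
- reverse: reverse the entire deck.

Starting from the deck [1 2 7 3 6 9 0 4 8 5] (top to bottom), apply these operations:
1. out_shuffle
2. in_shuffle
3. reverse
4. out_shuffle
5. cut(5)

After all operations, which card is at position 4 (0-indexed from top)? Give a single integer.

Answer: 4

Derivation:
After op 1 (out_shuffle): [1 9 2 0 7 4 3 8 6 5]
After op 2 (in_shuffle): [4 1 3 9 8 2 6 0 5 7]
After op 3 (reverse): [7 5 0 6 2 8 9 3 1 4]
After op 4 (out_shuffle): [7 8 5 9 0 3 6 1 2 4]
After op 5 (cut(5)): [3 6 1 2 4 7 8 5 9 0]
Position 4: card 4.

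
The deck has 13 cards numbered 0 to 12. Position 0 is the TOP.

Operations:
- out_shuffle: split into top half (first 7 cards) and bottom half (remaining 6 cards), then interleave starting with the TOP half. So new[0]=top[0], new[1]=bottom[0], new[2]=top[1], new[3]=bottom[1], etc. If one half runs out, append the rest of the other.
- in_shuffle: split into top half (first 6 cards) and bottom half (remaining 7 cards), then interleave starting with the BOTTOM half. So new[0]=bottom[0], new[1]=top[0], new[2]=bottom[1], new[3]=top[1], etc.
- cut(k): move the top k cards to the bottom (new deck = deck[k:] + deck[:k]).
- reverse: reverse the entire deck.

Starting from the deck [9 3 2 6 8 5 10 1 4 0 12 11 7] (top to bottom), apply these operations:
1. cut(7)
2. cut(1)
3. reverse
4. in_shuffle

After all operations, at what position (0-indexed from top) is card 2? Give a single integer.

Answer: 11

Derivation:
After op 1 (cut(7)): [1 4 0 12 11 7 9 3 2 6 8 5 10]
After op 2 (cut(1)): [4 0 12 11 7 9 3 2 6 8 5 10 1]
After op 3 (reverse): [1 10 5 8 6 2 3 9 7 11 12 0 4]
After op 4 (in_shuffle): [3 1 9 10 7 5 11 8 12 6 0 2 4]
Card 2 is at position 11.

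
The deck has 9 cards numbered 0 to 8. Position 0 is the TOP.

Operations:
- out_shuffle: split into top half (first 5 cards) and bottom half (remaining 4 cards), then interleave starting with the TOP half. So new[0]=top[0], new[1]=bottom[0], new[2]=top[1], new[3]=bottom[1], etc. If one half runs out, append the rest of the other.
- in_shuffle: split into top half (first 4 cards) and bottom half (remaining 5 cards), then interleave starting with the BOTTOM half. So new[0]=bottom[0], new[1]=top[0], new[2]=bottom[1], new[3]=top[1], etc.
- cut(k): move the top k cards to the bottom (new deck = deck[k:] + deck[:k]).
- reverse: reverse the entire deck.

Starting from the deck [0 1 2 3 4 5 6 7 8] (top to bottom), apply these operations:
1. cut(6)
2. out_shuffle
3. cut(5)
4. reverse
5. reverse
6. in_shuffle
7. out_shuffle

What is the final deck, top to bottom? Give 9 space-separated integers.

After op 1 (cut(6)): [6 7 8 0 1 2 3 4 5]
After op 2 (out_shuffle): [6 2 7 3 8 4 0 5 1]
After op 3 (cut(5)): [4 0 5 1 6 2 7 3 8]
After op 4 (reverse): [8 3 7 2 6 1 5 0 4]
After op 5 (reverse): [4 0 5 1 6 2 7 3 8]
After op 6 (in_shuffle): [6 4 2 0 7 5 3 1 8]
After op 7 (out_shuffle): [6 5 4 3 2 1 0 8 7]

Answer: 6 5 4 3 2 1 0 8 7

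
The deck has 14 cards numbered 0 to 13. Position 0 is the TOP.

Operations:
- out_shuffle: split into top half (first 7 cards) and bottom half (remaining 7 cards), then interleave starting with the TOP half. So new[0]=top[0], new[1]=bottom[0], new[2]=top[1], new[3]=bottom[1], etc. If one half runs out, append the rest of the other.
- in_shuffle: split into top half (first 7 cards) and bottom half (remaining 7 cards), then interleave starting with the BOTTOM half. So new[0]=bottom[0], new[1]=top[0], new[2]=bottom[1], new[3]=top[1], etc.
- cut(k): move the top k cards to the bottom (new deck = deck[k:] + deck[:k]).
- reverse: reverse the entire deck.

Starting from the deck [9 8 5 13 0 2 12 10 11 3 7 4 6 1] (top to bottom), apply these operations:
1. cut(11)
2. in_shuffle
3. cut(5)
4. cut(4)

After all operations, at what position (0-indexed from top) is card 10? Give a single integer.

Answer: 11

Derivation:
After op 1 (cut(11)): [4 6 1 9 8 5 13 0 2 12 10 11 3 7]
After op 2 (in_shuffle): [0 4 2 6 12 1 10 9 11 8 3 5 7 13]
After op 3 (cut(5)): [1 10 9 11 8 3 5 7 13 0 4 2 6 12]
After op 4 (cut(4)): [8 3 5 7 13 0 4 2 6 12 1 10 9 11]
Card 10 is at position 11.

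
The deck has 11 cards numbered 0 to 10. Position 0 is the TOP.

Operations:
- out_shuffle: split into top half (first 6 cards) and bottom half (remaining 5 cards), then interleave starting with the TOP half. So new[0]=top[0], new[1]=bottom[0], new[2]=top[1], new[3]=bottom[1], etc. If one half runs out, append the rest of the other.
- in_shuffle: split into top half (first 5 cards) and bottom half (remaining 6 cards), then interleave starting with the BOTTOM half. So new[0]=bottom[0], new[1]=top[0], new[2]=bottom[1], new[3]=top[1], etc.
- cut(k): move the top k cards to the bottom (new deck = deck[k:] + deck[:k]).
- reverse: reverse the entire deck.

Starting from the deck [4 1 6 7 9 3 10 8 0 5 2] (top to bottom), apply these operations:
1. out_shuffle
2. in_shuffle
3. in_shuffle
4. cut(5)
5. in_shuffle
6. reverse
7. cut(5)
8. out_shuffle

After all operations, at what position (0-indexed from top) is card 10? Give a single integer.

After op 1 (out_shuffle): [4 10 1 8 6 0 7 5 9 2 3]
After op 2 (in_shuffle): [0 4 7 10 5 1 9 8 2 6 3]
After op 3 (in_shuffle): [1 0 9 4 8 7 2 10 6 5 3]
After op 4 (cut(5)): [7 2 10 6 5 3 1 0 9 4 8]
After op 5 (in_shuffle): [3 7 1 2 0 10 9 6 4 5 8]
After op 6 (reverse): [8 5 4 6 9 10 0 2 1 7 3]
After op 7 (cut(5)): [10 0 2 1 7 3 8 5 4 6 9]
After op 8 (out_shuffle): [10 8 0 5 2 4 1 6 7 9 3]
Card 10 is at position 0.

Answer: 0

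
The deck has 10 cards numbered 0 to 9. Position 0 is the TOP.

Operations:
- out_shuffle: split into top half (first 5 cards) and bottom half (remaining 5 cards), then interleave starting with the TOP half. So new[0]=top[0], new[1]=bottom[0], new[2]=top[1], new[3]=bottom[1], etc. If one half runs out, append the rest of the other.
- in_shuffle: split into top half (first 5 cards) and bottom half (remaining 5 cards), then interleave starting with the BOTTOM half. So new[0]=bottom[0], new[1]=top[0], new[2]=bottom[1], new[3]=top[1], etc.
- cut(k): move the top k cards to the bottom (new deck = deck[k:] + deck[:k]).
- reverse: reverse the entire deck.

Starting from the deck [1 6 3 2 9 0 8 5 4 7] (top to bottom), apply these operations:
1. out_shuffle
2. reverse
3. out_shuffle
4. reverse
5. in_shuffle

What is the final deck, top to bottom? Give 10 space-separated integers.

After op 1 (out_shuffle): [1 0 6 8 3 5 2 4 9 7]
After op 2 (reverse): [7 9 4 2 5 3 8 6 0 1]
After op 3 (out_shuffle): [7 3 9 8 4 6 2 0 5 1]
After op 4 (reverse): [1 5 0 2 6 4 8 9 3 7]
After op 5 (in_shuffle): [4 1 8 5 9 0 3 2 7 6]

Answer: 4 1 8 5 9 0 3 2 7 6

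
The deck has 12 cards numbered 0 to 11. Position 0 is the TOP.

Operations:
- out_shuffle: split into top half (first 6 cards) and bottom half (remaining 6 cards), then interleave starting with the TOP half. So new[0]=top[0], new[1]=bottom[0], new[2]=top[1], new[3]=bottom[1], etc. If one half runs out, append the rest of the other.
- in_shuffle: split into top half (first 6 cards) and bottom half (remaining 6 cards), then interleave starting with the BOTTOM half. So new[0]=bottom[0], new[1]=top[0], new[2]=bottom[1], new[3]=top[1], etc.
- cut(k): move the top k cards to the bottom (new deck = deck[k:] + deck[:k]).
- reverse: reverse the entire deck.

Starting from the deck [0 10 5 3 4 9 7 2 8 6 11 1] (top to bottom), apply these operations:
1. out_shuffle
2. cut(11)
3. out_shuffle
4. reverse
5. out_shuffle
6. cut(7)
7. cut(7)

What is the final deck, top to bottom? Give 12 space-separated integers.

Answer: 5 7 11 3 2 0 4 8 10 1 9 6

Derivation:
After op 1 (out_shuffle): [0 7 10 2 5 8 3 6 4 11 9 1]
After op 2 (cut(11)): [1 0 7 10 2 5 8 3 6 4 11 9]
After op 3 (out_shuffle): [1 8 0 3 7 6 10 4 2 11 5 9]
After op 4 (reverse): [9 5 11 2 4 10 6 7 3 0 8 1]
After op 5 (out_shuffle): [9 6 5 7 11 3 2 0 4 8 10 1]
After op 6 (cut(7)): [0 4 8 10 1 9 6 5 7 11 3 2]
After op 7 (cut(7)): [5 7 11 3 2 0 4 8 10 1 9 6]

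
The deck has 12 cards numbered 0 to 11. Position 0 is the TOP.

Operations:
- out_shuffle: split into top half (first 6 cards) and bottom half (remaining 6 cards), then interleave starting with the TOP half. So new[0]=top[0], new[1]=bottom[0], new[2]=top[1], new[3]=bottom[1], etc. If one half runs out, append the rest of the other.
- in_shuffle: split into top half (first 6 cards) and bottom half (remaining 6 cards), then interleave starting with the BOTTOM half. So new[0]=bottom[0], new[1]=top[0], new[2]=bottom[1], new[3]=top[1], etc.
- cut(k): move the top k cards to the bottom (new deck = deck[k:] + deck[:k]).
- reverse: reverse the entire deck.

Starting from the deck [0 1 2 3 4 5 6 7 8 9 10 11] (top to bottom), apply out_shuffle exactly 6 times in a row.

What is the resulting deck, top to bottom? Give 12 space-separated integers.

Answer: 0 5 10 4 9 3 8 2 7 1 6 11

Derivation:
After op 1 (out_shuffle): [0 6 1 7 2 8 3 9 4 10 5 11]
After op 2 (out_shuffle): [0 3 6 9 1 4 7 10 2 5 8 11]
After op 3 (out_shuffle): [0 7 3 10 6 2 9 5 1 8 4 11]
After op 4 (out_shuffle): [0 9 7 5 3 1 10 8 6 4 2 11]
After op 5 (out_shuffle): [0 10 9 8 7 6 5 4 3 2 1 11]
After op 6 (out_shuffle): [0 5 10 4 9 3 8 2 7 1 6 11]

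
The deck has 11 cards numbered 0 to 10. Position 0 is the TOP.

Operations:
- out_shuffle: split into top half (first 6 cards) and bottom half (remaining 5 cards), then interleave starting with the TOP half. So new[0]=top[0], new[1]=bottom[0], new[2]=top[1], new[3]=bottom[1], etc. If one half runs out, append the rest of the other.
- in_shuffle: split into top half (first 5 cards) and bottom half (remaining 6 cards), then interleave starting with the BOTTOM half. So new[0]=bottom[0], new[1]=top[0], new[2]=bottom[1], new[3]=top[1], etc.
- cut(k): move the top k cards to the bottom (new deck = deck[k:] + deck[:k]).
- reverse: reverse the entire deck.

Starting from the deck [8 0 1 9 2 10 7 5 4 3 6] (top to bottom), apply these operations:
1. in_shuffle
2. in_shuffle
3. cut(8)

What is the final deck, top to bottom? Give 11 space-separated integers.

After op 1 (in_shuffle): [10 8 7 0 5 1 4 9 3 2 6]
After op 2 (in_shuffle): [1 10 4 8 9 7 3 0 2 5 6]
After op 3 (cut(8)): [2 5 6 1 10 4 8 9 7 3 0]

Answer: 2 5 6 1 10 4 8 9 7 3 0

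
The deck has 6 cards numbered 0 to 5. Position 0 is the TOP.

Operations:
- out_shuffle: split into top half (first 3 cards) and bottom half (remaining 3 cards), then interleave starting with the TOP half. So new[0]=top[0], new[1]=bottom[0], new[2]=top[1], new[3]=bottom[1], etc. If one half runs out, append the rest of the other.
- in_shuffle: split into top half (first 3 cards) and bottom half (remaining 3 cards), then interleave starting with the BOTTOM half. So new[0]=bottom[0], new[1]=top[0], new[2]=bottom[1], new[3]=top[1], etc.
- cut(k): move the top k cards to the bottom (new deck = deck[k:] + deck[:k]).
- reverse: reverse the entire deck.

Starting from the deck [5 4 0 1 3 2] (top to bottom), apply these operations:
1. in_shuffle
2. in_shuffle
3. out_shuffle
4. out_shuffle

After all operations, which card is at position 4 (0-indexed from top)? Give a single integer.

Answer: 1

Derivation:
After op 1 (in_shuffle): [1 5 3 4 2 0]
After op 2 (in_shuffle): [4 1 2 5 0 3]
After op 3 (out_shuffle): [4 5 1 0 2 3]
After op 4 (out_shuffle): [4 0 5 2 1 3]
Position 4: card 1.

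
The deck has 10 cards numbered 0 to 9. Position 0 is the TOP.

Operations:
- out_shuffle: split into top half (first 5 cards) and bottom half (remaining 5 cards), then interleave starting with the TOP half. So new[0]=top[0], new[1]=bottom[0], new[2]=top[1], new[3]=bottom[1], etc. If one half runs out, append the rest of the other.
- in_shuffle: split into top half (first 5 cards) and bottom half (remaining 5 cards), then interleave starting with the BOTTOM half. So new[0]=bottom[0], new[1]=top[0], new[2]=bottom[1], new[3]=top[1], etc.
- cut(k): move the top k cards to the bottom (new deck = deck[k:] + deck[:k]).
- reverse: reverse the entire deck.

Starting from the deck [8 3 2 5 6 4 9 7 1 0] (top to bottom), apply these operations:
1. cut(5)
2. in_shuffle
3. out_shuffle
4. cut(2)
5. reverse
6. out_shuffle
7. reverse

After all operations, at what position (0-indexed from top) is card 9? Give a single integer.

Answer: 8

Derivation:
After op 1 (cut(5)): [4 9 7 1 0 8 3 2 5 6]
After op 2 (in_shuffle): [8 4 3 9 2 7 5 1 6 0]
After op 3 (out_shuffle): [8 7 4 5 3 1 9 6 2 0]
After op 4 (cut(2)): [4 5 3 1 9 6 2 0 8 7]
After op 5 (reverse): [7 8 0 2 6 9 1 3 5 4]
After op 6 (out_shuffle): [7 9 8 1 0 3 2 5 6 4]
After op 7 (reverse): [4 6 5 2 3 0 1 8 9 7]
Card 9 is at position 8.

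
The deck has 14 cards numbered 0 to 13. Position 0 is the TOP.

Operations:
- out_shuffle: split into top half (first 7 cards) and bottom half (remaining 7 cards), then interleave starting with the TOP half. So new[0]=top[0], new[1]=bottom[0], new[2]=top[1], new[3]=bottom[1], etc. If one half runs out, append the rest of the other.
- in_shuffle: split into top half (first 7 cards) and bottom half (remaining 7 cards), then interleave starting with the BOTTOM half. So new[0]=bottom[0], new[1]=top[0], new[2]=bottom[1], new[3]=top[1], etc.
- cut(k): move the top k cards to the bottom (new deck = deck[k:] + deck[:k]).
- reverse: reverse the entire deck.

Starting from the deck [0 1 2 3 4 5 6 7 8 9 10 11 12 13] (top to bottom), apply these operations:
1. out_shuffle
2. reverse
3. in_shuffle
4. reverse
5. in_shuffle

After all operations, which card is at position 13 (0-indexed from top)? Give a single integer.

Answer: 5

Derivation:
After op 1 (out_shuffle): [0 7 1 8 2 9 3 10 4 11 5 12 6 13]
After op 2 (reverse): [13 6 12 5 11 4 10 3 9 2 8 1 7 0]
After op 3 (in_shuffle): [3 13 9 6 2 12 8 5 1 11 7 4 0 10]
After op 4 (reverse): [10 0 4 7 11 1 5 8 12 2 6 9 13 3]
After op 5 (in_shuffle): [8 10 12 0 2 4 6 7 9 11 13 1 3 5]
Position 13: card 5.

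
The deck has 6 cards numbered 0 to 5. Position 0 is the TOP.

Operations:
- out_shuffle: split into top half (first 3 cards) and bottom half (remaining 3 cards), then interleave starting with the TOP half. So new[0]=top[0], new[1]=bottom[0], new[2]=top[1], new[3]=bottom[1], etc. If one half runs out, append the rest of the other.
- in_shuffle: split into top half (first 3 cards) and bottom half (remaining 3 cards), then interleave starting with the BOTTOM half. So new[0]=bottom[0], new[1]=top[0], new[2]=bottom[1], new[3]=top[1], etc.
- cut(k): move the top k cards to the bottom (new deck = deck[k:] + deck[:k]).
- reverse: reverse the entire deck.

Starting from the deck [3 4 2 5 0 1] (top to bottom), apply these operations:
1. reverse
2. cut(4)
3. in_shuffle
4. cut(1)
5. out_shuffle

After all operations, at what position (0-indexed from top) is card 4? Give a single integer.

Answer: 0

Derivation:
After op 1 (reverse): [1 0 5 2 4 3]
After op 2 (cut(4)): [4 3 1 0 5 2]
After op 3 (in_shuffle): [0 4 5 3 2 1]
After op 4 (cut(1)): [4 5 3 2 1 0]
After op 5 (out_shuffle): [4 2 5 1 3 0]
Card 4 is at position 0.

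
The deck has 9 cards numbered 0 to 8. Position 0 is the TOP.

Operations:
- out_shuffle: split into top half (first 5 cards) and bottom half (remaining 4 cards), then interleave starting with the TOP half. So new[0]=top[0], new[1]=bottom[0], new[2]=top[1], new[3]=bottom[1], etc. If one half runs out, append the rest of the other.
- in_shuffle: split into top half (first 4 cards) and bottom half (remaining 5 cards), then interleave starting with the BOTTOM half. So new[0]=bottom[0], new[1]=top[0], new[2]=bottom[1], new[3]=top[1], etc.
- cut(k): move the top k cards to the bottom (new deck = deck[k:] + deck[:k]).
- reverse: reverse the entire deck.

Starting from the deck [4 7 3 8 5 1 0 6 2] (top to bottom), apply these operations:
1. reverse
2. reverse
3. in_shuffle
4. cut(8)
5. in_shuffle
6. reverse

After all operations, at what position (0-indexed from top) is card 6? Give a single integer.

After op 1 (reverse): [2 6 0 1 5 8 3 7 4]
After op 2 (reverse): [4 7 3 8 5 1 0 6 2]
After op 3 (in_shuffle): [5 4 1 7 0 3 6 8 2]
After op 4 (cut(8)): [2 5 4 1 7 0 3 6 8]
After op 5 (in_shuffle): [7 2 0 5 3 4 6 1 8]
After op 6 (reverse): [8 1 6 4 3 5 0 2 7]
Card 6 is at position 2.

Answer: 2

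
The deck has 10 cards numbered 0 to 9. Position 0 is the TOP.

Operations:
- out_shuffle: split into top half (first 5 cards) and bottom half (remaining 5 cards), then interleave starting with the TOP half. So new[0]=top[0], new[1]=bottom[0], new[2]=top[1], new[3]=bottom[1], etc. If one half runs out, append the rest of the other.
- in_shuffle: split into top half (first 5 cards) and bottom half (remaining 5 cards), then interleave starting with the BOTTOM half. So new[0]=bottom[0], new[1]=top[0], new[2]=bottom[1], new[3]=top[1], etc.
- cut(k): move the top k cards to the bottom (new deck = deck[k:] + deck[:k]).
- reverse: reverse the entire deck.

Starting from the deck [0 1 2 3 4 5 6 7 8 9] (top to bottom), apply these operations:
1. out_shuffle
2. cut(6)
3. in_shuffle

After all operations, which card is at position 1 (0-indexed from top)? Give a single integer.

Answer: 3

Derivation:
After op 1 (out_shuffle): [0 5 1 6 2 7 3 8 4 9]
After op 2 (cut(6)): [3 8 4 9 0 5 1 6 2 7]
After op 3 (in_shuffle): [5 3 1 8 6 4 2 9 7 0]
Position 1: card 3.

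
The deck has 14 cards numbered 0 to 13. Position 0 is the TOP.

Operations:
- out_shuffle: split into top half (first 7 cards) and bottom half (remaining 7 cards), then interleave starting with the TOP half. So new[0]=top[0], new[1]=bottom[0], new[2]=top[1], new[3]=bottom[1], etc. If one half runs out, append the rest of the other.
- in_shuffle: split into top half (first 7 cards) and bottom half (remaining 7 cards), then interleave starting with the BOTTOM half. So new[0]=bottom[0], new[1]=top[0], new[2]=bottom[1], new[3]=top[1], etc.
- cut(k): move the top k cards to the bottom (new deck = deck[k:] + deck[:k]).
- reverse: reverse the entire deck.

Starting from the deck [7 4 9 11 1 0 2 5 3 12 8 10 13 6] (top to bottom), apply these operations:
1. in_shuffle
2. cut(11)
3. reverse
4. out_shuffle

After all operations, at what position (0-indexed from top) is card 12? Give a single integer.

After op 1 (in_shuffle): [5 7 3 4 12 9 8 11 10 1 13 0 6 2]
After op 2 (cut(11)): [0 6 2 5 7 3 4 12 9 8 11 10 1 13]
After op 3 (reverse): [13 1 10 11 8 9 12 4 3 7 5 2 6 0]
After op 4 (out_shuffle): [13 4 1 3 10 7 11 5 8 2 9 6 12 0]
Card 12 is at position 12.

Answer: 12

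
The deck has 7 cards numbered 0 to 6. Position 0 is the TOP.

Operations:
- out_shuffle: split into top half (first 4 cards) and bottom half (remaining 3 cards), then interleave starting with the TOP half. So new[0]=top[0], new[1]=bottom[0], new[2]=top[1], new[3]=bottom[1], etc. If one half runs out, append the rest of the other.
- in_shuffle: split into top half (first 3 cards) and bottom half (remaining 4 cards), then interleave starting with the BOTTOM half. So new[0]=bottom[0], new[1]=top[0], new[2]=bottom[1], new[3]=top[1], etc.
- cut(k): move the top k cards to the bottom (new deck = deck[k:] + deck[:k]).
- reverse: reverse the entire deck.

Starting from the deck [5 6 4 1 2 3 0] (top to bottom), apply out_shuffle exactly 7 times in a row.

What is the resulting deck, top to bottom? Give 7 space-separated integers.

After op 1 (out_shuffle): [5 2 6 3 4 0 1]
After op 2 (out_shuffle): [5 4 2 0 6 1 3]
After op 3 (out_shuffle): [5 6 4 1 2 3 0]
After op 4 (out_shuffle): [5 2 6 3 4 0 1]
After op 5 (out_shuffle): [5 4 2 0 6 1 3]
After op 6 (out_shuffle): [5 6 4 1 2 3 0]
After op 7 (out_shuffle): [5 2 6 3 4 0 1]

Answer: 5 2 6 3 4 0 1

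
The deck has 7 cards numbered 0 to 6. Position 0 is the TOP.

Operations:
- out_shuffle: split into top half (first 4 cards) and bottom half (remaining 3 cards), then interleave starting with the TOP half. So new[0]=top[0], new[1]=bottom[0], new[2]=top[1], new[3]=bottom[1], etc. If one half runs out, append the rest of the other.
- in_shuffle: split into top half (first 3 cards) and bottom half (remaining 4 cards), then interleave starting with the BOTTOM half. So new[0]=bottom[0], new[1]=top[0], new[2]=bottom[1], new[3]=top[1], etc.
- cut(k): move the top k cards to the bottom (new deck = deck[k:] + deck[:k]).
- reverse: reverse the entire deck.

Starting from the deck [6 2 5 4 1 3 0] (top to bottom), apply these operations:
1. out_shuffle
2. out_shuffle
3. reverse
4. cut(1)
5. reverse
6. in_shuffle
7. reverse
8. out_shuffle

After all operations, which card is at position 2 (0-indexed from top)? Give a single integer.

Answer: 5

Derivation:
After op 1 (out_shuffle): [6 1 2 3 5 0 4]
After op 2 (out_shuffle): [6 5 1 0 2 4 3]
After op 3 (reverse): [3 4 2 0 1 5 6]
After op 4 (cut(1)): [4 2 0 1 5 6 3]
After op 5 (reverse): [3 6 5 1 0 2 4]
After op 6 (in_shuffle): [1 3 0 6 2 5 4]
After op 7 (reverse): [4 5 2 6 0 3 1]
After op 8 (out_shuffle): [4 0 5 3 2 1 6]
Position 2: card 5.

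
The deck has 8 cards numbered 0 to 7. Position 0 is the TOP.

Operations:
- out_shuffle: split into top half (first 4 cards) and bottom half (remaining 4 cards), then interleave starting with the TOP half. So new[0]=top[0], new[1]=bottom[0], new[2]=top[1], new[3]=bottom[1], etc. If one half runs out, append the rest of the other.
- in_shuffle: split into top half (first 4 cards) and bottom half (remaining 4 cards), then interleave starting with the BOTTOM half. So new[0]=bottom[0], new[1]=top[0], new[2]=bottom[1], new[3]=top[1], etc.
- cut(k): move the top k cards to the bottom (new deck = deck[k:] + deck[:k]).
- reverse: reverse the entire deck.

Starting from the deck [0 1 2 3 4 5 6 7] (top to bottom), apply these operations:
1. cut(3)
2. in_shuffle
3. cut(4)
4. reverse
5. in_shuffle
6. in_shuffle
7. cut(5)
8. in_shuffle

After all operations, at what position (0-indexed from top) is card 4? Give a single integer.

Answer: 4

Derivation:
After op 1 (cut(3)): [3 4 5 6 7 0 1 2]
After op 2 (in_shuffle): [7 3 0 4 1 5 2 6]
After op 3 (cut(4)): [1 5 2 6 7 3 0 4]
After op 4 (reverse): [4 0 3 7 6 2 5 1]
After op 5 (in_shuffle): [6 4 2 0 5 3 1 7]
After op 6 (in_shuffle): [5 6 3 4 1 2 7 0]
After op 7 (cut(5)): [2 7 0 5 6 3 4 1]
After op 8 (in_shuffle): [6 2 3 7 4 0 1 5]
Card 4 is at position 4.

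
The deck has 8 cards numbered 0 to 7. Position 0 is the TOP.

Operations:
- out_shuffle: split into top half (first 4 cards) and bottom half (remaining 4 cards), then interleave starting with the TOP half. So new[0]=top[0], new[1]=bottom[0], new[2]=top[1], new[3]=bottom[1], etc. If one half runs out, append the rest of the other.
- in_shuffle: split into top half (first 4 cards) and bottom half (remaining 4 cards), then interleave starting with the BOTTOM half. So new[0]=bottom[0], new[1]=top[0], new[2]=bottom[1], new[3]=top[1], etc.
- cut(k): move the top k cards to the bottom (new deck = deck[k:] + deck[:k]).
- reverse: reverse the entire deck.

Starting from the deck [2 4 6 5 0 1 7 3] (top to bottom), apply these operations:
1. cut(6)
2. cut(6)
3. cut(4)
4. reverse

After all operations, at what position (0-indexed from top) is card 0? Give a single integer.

Answer: 3

Derivation:
After op 1 (cut(6)): [7 3 2 4 6 5 0 1]
After op 2 (cut(6)): [0 1 7 3 2 4 6 5]
After op 3 (cut(4)): [2 4 6 5 0 1 7 3]
After op 4 (reverse): [3 7 1 0 5 6 4 2]
Card 0 is at position 3.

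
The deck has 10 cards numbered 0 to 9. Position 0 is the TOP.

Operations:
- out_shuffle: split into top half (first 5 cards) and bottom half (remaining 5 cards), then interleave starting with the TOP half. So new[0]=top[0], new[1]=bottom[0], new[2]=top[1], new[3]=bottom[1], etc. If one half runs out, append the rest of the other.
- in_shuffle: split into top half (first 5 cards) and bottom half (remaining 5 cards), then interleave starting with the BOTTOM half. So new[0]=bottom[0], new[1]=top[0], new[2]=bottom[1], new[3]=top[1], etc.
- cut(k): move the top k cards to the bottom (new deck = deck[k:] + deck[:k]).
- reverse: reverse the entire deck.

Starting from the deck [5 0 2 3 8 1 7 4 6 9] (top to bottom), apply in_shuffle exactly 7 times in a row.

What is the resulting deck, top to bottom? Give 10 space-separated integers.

After op 1 (in_shuffle): [1 5 7 0 4 2 6 3 9 8]
After op 2 (in_shuffle): [2 1 6 5 3 7 9 0 8 4]
After op 3 (in_shuffle): [7 2 9 1 0 6 8 5 4 3]
After op 4 (in_shuffle): [6 7 8 2 5 9 4 1 3 0]
After op 5 (in_shuffle): [9 6 4 7 1 8 3 2 0 5]
After op 6 (in_shuffle): [8 9 3 6 2 4 0 7 5 1]
After op 7 (in_shuffle): [4 8 0 9 7 3 5 6 1 2]

Answer: 4 8 0 9 7 3 5 6 1 2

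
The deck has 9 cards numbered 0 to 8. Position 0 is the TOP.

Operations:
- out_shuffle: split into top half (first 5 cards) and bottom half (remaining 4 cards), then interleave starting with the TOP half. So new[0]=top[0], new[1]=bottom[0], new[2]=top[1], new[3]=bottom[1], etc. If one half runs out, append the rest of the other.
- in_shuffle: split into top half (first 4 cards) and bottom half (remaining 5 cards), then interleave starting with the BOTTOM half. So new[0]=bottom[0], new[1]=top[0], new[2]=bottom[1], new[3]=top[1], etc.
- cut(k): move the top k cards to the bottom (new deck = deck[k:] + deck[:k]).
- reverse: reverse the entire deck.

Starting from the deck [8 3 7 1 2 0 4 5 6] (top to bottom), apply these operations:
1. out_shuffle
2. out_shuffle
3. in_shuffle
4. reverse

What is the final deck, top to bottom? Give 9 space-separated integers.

Answer: 7 1 2 0 4 5 6 8 3

Derivation:
After op 1 (out_shuffle): [8 0 3 4 7 5 1 6 2]
After op 2 (out_shuffle): [8 5 0 1 3 6 4 2 7]
After op 3 (in_shuffle): [3 8 6 5 4 0 2 1 7]
After op 4 (reverse): [7 1 2 0 4 5 6 8 3]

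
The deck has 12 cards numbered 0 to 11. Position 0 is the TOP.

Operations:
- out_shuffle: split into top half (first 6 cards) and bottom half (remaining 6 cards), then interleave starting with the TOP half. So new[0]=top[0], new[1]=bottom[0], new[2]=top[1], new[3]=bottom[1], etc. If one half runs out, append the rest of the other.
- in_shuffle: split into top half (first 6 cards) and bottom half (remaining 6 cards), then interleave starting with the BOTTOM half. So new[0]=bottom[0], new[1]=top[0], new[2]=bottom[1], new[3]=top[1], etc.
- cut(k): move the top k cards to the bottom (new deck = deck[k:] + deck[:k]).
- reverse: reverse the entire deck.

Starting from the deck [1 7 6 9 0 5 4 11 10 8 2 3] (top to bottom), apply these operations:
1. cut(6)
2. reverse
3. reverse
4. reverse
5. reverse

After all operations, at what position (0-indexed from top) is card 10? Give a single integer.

After op 1 (cut(6)): [4 11 10 8 2 3 1 7 6 9 0 5]
After op 2 (reverse): [5 0 9 6 7 1 3 2 8 10 11 4]
After op 3 (reverse): [4 11 10 8 2 3 1 7 6 9 0 5]
After op 4 (reverse): [5 0 9 6 7 1 3 2 8 10 11 4]
After op 5 (reverse): [4 11 10 8 2 3 1 7 6 9 0 5]
Card 10 is at position 2.

Answer: 2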